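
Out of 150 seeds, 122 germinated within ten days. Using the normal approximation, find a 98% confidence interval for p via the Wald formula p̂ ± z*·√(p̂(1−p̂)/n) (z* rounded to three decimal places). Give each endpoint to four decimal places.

(0.7393, 0.8873)

With x = 122 successes in n = 150, p̂ = 0.81333.
Standard error of p̂: √(0.151822/150) = √0.001012148 = 0.031814.
For 98% confidence, z* = 2.326.
Margin of error: 2.326 × 0.031814 = 0.07400.
CI: 0.81333 ± 0.07400 = (0.7393, 0.8873).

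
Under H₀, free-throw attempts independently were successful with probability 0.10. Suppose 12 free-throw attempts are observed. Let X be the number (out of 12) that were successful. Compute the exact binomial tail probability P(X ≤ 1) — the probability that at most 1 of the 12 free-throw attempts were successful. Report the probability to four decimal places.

P = 0.6590

X is binomial with n = 12 and p = 0.10.
P(X ≤ 1) = C(12,0)·0.10^0·0.90^12 + C(12,1)·0.10^1·0.90^11.
= 0.282430 + 0.376573 = 0.6590.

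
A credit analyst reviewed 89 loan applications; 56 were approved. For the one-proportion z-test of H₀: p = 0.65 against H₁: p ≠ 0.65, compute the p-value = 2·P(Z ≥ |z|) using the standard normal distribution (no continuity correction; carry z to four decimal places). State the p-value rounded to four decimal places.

p-value = 0.6810

p̂ = 56/89 = 0.62921.
SE₀ = √(0.65·0.35/89) = 0.050559.
Test statistic (full precision, shown to 4 dp): z = (56/89 − 0.65)/SE₀ ≈ -0.4111.
From the standard normal, 2·P(Z ≥ |z|) = 0.6810.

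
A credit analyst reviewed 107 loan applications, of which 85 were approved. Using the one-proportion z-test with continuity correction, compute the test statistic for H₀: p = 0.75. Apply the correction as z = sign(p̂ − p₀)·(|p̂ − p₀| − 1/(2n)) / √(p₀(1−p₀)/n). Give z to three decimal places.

The sample proportion is 85/107 = 0.79439. p̂ − p₀ = 0.044393.
1/(2n) = 0.004673.
Corrected numerator: |0.044393| − 0.004673 = 0.039720.
Under H₀, SE = √(p₀(1−p₀)/n) = √(0.75·0.25/107) = √0.001752336 = 0.041861.
z = +0.039720/0.041861 = 0.949.

z = 0.949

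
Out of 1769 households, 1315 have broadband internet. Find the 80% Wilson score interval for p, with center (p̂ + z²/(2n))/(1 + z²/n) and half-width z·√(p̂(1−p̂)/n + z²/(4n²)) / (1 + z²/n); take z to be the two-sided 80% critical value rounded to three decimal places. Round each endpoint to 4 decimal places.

Here p̂ = 1315/1769 = 0.74336 and z = 1.282 (z² = 1.643524).
1 + z²/n = 1.000929.
Center = (0.74336 + 0.000465)/1.000929 = 0.74313.
Radicand: p̂(1−p̂)/n + z²/(4n²) = 0.000107845 + 0.000000131 = 0.000107976.
Half-width = 1.282·√0.000107976/1.000929 = 0.01331.
Interval: 0.74313 ± 0.01331 → (0.7298, 0.7564).

(0.7298, 0.7564)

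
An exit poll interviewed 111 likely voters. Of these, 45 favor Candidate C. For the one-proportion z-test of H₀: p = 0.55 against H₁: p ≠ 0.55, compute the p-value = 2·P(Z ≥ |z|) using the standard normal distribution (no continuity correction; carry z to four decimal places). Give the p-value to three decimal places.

p̂ = 45/111 = 0.40541.
SE₀ = √(0.55·0.45/111) = 0.047220.
Test statistic (full precision, shown to 4 dp): z = (45/111 − 0.55)/SE₀ ≈ -3.0621.
From the standard normal, 2·P(Z ≥ |z|) = 0.002.

p-value = 0.002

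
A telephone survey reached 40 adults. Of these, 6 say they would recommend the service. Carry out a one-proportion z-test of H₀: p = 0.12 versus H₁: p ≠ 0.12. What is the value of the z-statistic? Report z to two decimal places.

z = 0.58

The sample proportion is 6/40 = 0.15000.
Null standard error: √(0.12·0.88/40) = √0.002640000 = 0.051381.
z = (0.15000 − 0.12)/0.051381 = 0.03000/0.051381 = 0.58.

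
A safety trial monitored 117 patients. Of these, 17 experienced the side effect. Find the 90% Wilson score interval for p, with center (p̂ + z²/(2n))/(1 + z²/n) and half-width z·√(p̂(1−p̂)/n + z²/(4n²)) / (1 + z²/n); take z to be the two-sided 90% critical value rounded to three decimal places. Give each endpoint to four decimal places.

(0.0997, 0.2069)

p̂ = 17/117 = 0.14530; z = 1.645, so z² = 2.706025.
1 + z²/n = 1.023128.
Adjusted center: (0.14530 + z²/(2n))/1.023128 = 0.15332.
Radicand: p̂(1−p̂)/n + z²/(4n²) = 0.001061430 + 0.000049420 = 0.001110850.
Half-width = 1.645·√0.001110850/1.023128 = 0.05359.
CI: 0.15332 ± 0.05359 = (0.0997, 0.2069).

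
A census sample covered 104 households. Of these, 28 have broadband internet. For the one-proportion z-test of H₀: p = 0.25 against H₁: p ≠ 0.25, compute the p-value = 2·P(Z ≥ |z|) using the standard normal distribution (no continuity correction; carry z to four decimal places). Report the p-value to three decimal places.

p̂ = 28/104 = 0.26923.
SE₀ = √(0.25·0.75/104) = 0.042460.
Test statistic (full precision, shown to 4 dp): z = (28/104 − 0.25)/SE₀ ≈ 0.4529.
p-value = 2·P(Z ≥ |z|) with z = 0.4529 → 0.651.

p-value = 0.651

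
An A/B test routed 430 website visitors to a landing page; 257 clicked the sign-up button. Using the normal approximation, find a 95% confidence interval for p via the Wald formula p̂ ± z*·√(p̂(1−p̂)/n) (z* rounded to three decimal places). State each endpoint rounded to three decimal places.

(0.551, 0.644)

With x = 257 successes in n = 430, p̂ = 0.59767.
SE = √(p̂(1−p̂)/n) = √(0.240460/430) = 0.023648.
z* = 1.960 at the 95% level.
Margin = 1.960·0.023648 = 0.04635.
CI: 0.59767 ± 0.04635 = (0.551, 0.644).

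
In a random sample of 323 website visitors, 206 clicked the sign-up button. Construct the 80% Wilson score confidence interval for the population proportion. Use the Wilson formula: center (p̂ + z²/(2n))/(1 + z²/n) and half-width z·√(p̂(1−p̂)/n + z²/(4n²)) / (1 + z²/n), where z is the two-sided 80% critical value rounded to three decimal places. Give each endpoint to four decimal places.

p̂ = 206/323 = 0.63777; z = 1.282, so z² = 1.643524.
1 + z²/n = 1.005088.
Center = (0.63777 + 0.002544)/1.005088 = 0.63707.
Radicand: p̂(1−p̂)/n + z²/(4n²) = 0.000715230 + 0.000003938 = 0.000719168.
Half-width = z·√(radicand)/denom = 1.282·0.026817/1.005088 = 0.03421.
Interval: 0.63707 ± 0.03421 → (0.6029, 0.6713).

(0.6029, 0.6713)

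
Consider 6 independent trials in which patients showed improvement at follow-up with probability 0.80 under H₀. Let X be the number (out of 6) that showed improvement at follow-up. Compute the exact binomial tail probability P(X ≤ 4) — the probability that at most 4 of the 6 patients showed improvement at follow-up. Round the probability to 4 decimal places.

X ~ Binomial(n=6, p=0.80).
P(X ≤ 4) = Σ_{j=0}^{4} C(6,j)·0.80^j·0.20^{6−j}.
= 0.000064 + 0.001536 + 0.015360 + 0.081920 + 0.245760 = 0.3446.

P = 0.3446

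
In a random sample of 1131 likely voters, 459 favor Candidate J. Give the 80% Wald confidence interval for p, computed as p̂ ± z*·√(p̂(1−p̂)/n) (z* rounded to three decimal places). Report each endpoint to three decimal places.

The sample proportion is 459/1131 = 0.40584.
SE(p̂) = √(0.40584·0.59416/1131) = 0.014601.
For 80% confidence, z* = 1.282.
Margin = 1.282·0.014601 = 0.01872.
CI: 0.40584 ± 0.01872 = (0.387, 0.425).

(0.387, 0.425)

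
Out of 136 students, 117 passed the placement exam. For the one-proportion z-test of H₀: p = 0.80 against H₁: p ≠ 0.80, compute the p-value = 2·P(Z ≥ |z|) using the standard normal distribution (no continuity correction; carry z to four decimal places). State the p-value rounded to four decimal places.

Sample proportion p̂ = 117/136 = 0.86029.
Null standard error: √(0.80·0.20/136) = √0.001176471 = 0.034300.
Test statistic (full precision, shown to 4 dp): z = (117/136 − 0.80)/SE₀ ≈ 1.7579.
p-value = 2·P(Z ≥ |z|) with z = 1.7579 → 0.0788.

p-value = 0.0788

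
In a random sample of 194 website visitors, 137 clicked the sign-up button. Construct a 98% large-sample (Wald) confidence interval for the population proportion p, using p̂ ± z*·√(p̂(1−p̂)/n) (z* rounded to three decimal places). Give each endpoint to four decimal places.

With x = 137 successes in n = 194, p̂ = 0.70619.
SE = √(p̂(1−p̂)/n) = √(0.207488/194) = 0.032704.
The 98% critical value is z* = 2.326.
Margin of error: 2.326 × 0.032704 = 0.07607.
Interval: 0.70619 ± 0.07607 → (0.6301, 0.7823).

(0.6301, 0.7823)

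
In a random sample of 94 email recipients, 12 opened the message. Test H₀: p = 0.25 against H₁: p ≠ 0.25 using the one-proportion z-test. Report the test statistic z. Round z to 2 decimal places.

Sample proportion p̂ = 12/94 = 0.12766.
SE₀ = √(0.25·0.75/94) = 0.044662.
z = (p̂ − p₀)/SE = (0.12766 − 0.25)/0.044662 = -2.74.

z = -2.74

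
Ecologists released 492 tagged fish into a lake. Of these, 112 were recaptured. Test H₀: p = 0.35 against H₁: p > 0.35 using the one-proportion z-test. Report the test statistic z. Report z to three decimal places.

p̂ = 112/492 = 0.22764.
Under H₀, SE = √(p₀(1−p₀)/n) = √(0.35·0.65/492) = √0.000462398 = 0.021503.
z = (p̂ − p₀)/SE = (0.22764 − 0.35)/0.021503 = -5.690.

z = -5.690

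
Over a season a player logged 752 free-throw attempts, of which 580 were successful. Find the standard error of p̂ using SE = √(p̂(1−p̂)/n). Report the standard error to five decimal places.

SE = 0.01532

Sample proportion p̂ = 580/752 = 0.77128.
p̂(1−p̂) = 0.176407.
Dividing by n and taking the root: √0.000234584 = 0.01532.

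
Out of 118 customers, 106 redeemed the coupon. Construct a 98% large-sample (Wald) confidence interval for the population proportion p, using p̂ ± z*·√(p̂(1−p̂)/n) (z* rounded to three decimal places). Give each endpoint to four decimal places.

(0.8336, 0.9630)

With x = 106 successes in n = 118, p̂ = 0.89831.
Standard error of p̂: √(0.091353/118) = √0.000774178 = 0.027824.
For 98% confidence, z* = 2.326.
Margin of error: 2.326 × 0.027824 = 0.06472.
CI: 0.89831 ± 0.06472 = (0.8336, 0.9630).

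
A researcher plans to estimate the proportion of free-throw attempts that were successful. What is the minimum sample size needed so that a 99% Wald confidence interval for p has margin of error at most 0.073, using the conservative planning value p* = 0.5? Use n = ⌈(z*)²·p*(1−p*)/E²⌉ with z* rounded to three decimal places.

n = 312

z* = 2.576 at the 99% level.
p*(1−p*) = 0.2500.
Required n before rounding: 6.635776 × 0.2500 / 0.073² = 311.305.
⌈311.305⌉ = 312.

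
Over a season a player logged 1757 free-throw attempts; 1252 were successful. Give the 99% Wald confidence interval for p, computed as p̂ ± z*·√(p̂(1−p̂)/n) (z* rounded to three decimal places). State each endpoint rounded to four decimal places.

(0.6848, 0.7404)

p̂ = 1252/1757 = 0.71258.
SE = √(p̂(1−p̂)/n) = √(0.204810/1757) = 0.010797.
The 99% critical value is z* = 2.576.
Margin of error: 2.576 × 0.010797 = 0.02781.
CI: 0.71258 ± 0.02781 = (0.6848, 0.7404).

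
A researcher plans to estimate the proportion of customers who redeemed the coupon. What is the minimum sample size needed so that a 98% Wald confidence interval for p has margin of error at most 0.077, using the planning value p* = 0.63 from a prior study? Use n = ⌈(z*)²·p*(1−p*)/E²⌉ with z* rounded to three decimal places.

n = 213

The 98% critical value is z* = 2.326.
p*(1−p*) = 0.2331.
Required n before rounding: 5.410276 × 0.2331 / 0.077² = 212.706.
⌈212.706⌉ = 213.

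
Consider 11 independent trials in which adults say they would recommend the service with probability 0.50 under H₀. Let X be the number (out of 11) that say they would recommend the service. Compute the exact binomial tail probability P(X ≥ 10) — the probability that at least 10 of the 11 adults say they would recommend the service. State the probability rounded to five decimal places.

X ~ Binomial(n=11, p=0.50).
P(X ≥ 10) = C(11,10)·0.50^10·0.50^1 + C(11,11)·0.50^11·0.50^0.
= 0.005371 + 0.000488 = 0.00586.

P = 0.00586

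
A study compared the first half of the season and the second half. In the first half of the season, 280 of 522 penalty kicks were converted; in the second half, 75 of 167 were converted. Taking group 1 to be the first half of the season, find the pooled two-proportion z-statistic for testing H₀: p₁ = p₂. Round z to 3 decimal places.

z = 1.965

Sample proportions: p̂₁ = 280/522 = 0.53640 and p̂₂ = 75/167 = 0.44910.
Pooled p̂ = (280+75)/(522+167) = 355/689 = 0.51524.
SE = √[p̂(1−p̂)(1/n₁+1/n₂)] = √[0.51524·0.48476·(1/522+1/167)] ≈ 0.044431.
z = (p̂₁ − p̂₂)/SE = (0.53640 − 0.44910)/0.044431 = 0.08730/0.044431 = 1.965.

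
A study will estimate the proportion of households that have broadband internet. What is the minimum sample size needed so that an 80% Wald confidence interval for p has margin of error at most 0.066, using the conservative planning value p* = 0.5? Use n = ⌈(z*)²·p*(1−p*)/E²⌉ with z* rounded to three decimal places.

n = 95

The 80% critical value is z* = 1.282.
p*(1−p*) = 0.2500.
Required n before rounding: 1.643524 × 0.2500 / 0.066² = 94.325.
Rounding up, n = 95.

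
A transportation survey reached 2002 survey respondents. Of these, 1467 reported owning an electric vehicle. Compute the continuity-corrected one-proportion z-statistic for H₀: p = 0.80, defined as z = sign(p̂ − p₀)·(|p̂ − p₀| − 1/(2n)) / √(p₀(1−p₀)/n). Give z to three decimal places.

z = -7.493

Sample proportion p̂ = 1467/2002 = 0.73277. p̂ − p₀ = -0.067233.
1/(2n) = 0.000250.
Corrected numerator: |-0.067233| − 0.000250 = 0.066983.
SE₀ = √(0.80·0.20/2002) = 0.008940.
z = (−)0.066983/0.008940 = -7.493.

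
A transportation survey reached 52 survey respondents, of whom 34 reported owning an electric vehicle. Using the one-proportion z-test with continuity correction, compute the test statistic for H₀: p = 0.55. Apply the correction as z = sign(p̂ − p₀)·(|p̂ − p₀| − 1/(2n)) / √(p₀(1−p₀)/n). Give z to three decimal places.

p̂ = 34/52 = 0.65385. p̂ − p₀ = 0.103846.
1/(2n) = 0.009615.
Corrected numerator: |0.103846| − 0.009615 = 0.094231.
Null standard error: √(0.55·0.45/52) = √0.004759615 = 0.068990.
z = +0.094231/0.068990 = 1.366.

z = 1.366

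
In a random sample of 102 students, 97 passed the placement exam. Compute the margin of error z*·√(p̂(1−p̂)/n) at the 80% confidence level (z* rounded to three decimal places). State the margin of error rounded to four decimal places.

ME = 0.0274

Sample proportion p̂ = 97/102 = 0.95098.
SE = √(p̂(1−p̂)/n) = √(0.046617/102) = 0.021378.
For 80% confidence, z* = 1.282.
So ME = 0.0274.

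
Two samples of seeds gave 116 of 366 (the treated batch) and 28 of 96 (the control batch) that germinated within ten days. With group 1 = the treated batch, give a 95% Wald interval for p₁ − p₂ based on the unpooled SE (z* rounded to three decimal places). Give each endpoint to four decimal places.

p̂₁ = 0.31694, p̂₂ = 0.29167, so the observed difference is 0.02527.
SE = √(0.000591500 + 0.002152054) = √0.002743554 = 0.052379.
For 95% confidence, z* = 1.960. Margin of error = 0.10266.
So the interval runs from -0.0774 to 0.1279.

(-0.0774, 0.1279)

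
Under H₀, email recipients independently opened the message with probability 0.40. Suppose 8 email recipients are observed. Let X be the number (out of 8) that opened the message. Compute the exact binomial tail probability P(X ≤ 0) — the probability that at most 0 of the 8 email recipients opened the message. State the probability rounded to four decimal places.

P = 0.0168

X ~ Binomial(n=8, p=0.40).
P(X ≤ 0) = C(8,0)·0.40^0·0.60^8.
= 0.016796 = 0.0168.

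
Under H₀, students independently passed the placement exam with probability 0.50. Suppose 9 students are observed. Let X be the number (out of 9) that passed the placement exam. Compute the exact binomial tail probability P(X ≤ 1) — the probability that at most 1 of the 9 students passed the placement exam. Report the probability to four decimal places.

P = 0.0195

X is binomial with n = 9 and p = 0.50.
P(X ≤ 1) = C(9,0)·0.50^0·0.50^9 + C(9,1)·0.50^1·0.50^8.
= 0.001953 + 0.017578 = 0.0195.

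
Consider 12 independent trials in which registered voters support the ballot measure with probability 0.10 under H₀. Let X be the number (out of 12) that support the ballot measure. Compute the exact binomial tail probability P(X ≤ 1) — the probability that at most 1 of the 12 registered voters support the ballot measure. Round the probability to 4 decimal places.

P = 0.6590

X ~ Binomial(n=12, p=0.10).
P(X ≤ 1) = C(12,0)·0.10^0·0.90^12 + C(12,1)·0.10^1·0.90^11.
= 0.282430 + 0.376573 = 0.6590.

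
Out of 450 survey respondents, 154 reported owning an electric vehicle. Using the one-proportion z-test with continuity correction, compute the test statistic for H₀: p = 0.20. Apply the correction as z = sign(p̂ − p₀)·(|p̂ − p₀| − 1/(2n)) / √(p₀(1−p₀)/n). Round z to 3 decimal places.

Sample proportion p̂ = 154/450 = 0.34222. p̂ − p₀ = 0.142222.
1/(2n) = 0.001111.
Corrected numerator: |0.142222| − 0.001111 = 0.141111.
Under H₀, SE = √(p₀(1−p₀)/n) = √(0.20·0.80/450) = √0.000355556 = 0.018856.
z = (+)0.141111/0.018856 = 7.484.

z = 7.484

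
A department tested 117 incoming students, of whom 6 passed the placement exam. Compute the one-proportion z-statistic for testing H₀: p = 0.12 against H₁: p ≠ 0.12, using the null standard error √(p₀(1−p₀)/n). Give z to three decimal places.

p̂ = 6/117 = 0.05128.
SE₀ = √(0.12·0.88/117) = 0.030043.
Test statistic: z = -0.06872/0.030043 = -2.287.

z = -2.287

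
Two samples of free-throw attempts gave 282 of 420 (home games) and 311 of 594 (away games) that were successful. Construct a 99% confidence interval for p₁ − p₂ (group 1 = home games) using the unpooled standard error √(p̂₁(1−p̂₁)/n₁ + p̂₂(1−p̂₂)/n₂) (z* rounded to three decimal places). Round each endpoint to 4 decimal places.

p̂₁ = 282/420 = 0.67143, p̂₂ = 311/594 = 0.52357; p̂₁ − p̂₂ = 0.14786.
SE = √(0.000525267 + 0.000419940) = √0.000945207 = 0.030744.
z* = 2.576 at the 99% level. Margin = 2.576·0.030744 = 0.07920.
So the interval runs from 0.0687 to 0.2271.

(0.0687, 0.2271)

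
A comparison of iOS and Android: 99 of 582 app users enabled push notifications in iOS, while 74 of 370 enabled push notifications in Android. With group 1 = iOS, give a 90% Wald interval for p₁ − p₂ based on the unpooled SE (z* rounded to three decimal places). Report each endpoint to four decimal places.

(-0.0726, 0.0128)

p̂₁ = 0.17010, p̂₂ = 0.20000, so the observed difference is -0.02990.
Unpooled SE = √(p̂₁(1−p̂₁)/n₁ + p̂₂(1−p̂₂)/n₂) = √(0.000242557 + 0.000432432) = 0.025981.
The 90% critical value is z* = 1.645. Margin = 1.645·0.025981 = 0.04274.
CI: -0.02990 ± 0.04274 = (-0.0726, 0.0128).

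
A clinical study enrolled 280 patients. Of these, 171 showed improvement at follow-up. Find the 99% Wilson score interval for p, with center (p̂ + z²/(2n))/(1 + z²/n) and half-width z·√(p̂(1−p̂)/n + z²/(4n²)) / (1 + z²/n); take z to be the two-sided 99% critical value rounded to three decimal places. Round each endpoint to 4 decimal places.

(0.5339, 0.6824)

Here p̂ = 171/280 = 0.61071 and z = 2.576 (z² = 6.635776).
1 + z²/n = 1.023699.
Center = (0.61071 + 0.011850)/1.023699 = 0.60815.
Radicand: p̂(1−p̂)/n + z²/(4n²) = 0.000849080 + 0.000021160 = 0.000870240.
Half-width = 2.576·√0.000870240/1.023699 = 0.07423.
Interval: 0.60815 ± 0.07423 → (0.5339, 0.6824).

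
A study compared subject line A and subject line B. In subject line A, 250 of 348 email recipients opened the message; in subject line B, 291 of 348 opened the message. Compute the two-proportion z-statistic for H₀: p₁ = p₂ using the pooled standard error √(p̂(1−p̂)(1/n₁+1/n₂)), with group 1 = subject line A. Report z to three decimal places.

z = -3.735

Sample proportions: p̂₁ = 250/348 = 0.71839 and p̂₂ = 291/348 = 0.83621.
Pooled p̂ = (250+291)/(348+348) = 541/696 = 0.77730.
SE = √[p̂(1−p̂)(1/n₁+1/n₂)] = √[0.77730·0.22270·(1/348+1/348)] ≈ 0.031541.
z = (p̂₁ − p̂₂)/SE = (0.71839 − 0.83621)/0.031541 = -0.11782/0.031541 = -3.735.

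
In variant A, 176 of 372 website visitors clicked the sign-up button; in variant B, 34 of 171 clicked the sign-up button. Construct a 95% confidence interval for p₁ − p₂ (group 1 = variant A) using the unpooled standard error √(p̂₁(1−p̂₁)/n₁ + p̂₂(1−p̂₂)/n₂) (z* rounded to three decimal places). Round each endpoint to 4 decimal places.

(0.1958, 0.3527)

p̂₁ = 176/372 = 0.47312, p̂₂ = 34/171 = 0.19883; p̂₁ − p̂₂ = 0.27429.
SE = √(0.000670100 + 0.000931561) = √0.001601661 = 0.040021.
The 95% critical value is z* = 1.960. Margin of error = 0.07844.
Interval: 0.27429 ± 0.07844 → (0.1958, 0.3527).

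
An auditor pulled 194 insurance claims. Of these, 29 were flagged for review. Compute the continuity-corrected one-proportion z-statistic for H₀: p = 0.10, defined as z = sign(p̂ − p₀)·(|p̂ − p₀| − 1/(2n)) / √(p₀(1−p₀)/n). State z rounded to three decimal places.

z = 2.178

Sample proportion p̂ = 29/194 = 0.14948. p̂ − p₀ = 0.049485.
Continuity correction 1/(2n) = 1/388 = 0.002577.
Corrected numerator: |0.049485| − 0.002577 = 0.046908.
Under H₀, SE = √(p₀(1−p₀)/n) = √(0.10·0.90/194) = √0.000463918 = 0.021539.
z = (+)0.046908/0.021539 = 2.178.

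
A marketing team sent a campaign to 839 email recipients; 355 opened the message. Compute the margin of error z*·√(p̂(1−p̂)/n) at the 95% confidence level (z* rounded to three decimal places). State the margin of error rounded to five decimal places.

p̂ = 355/839 = 0.42312.
SE(p̂) = √(0.42312·0.57688/839) = 0.017057.
The 95% critical value is z* = 1.960.
Margin of error = z*·SE = 1.960 × 0.017057 = 0.03343.

ME = 0.03343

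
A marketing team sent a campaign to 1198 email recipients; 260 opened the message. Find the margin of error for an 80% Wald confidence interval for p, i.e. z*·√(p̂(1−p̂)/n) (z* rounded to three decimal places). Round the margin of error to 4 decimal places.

ME = 0.0153

The sample proportion is 260/1198 = 0.21703.
SE = √(p̂(1−p̂)/n) = √(0.169927/1198) = 0.011910.
z* = 1.282 at the 80% level.
So ME = 0.0153.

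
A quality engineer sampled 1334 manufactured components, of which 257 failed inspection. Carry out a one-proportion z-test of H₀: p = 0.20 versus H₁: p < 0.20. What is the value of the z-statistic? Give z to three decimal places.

p̂ = 257/1334 = 0.19265.
SE₀ = √(0.20·0.80/1334) = 0.010952.
Test statistic: z = -0.00735/0.010952 = -0.671.

z = -0.671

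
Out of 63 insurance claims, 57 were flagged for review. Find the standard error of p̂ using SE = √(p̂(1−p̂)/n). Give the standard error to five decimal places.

SE = 0.03698

Sample proportion p̂ = 57/63 = 0.90476.
p̂(1−p̂) = 0.086169.
Dividing by n and taking the root: √0.001367762 = 0.03698.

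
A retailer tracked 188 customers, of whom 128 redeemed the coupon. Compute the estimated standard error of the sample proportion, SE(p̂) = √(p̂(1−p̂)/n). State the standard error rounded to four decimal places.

p̂ = 128/188 = 0.68085.
p̂(1−p̂) = 0.68085·0.31915 = 0.217293.
SE = √(0.217293/188) = 0.0340.

SE = 0.0340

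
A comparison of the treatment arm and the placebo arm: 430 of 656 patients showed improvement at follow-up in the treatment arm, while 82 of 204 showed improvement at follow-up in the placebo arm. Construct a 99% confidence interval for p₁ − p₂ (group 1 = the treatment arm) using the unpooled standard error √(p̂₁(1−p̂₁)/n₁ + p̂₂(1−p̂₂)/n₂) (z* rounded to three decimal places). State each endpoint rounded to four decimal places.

p̂₁ = 430/656 = 0.65549, p̂₂ = 82/204 = 0.40196; p̂₁ − p̂₂ = 0.25353.
SE = √(0.000344243 + 0.001178374) = √0.001522617 = 0.039021.
z* = 2.576 at the 99% level. Margin = 2.576·0.039021 = 0.10052.
CI: 0.25353 ± 0.10052 = (0.1530, 0.3540).

(0.1530, 0.3540)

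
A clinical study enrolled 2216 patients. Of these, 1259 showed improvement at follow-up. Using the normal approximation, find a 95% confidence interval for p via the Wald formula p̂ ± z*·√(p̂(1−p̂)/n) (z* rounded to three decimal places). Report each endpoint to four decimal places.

(0.5475, 0.5888)

Sample proportion p̂ = 1259/2216 = 0.56814.
Standard error of p̂: √(0.245357/2216) = √0.000110721 = 0.010522.
z* = 1.960 at the 95% level.
Margin = 1.960·0.010522 = 0.02062.
CI: 0.56814 ± 0.02062 = (0.5475, 0.5888).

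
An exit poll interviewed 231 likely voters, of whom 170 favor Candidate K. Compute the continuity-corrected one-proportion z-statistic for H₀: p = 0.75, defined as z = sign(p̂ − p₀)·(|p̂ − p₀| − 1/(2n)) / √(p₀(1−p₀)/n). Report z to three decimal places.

z = -0.418

Sample proportion p̂ = 170/231 = 0.73593. p̂ − p₀ = -0.014069.
1/(2n) = 0.002165.
Corrected numerator: |-0.014069| − 0.002165 = 0.011904.
SE₀ = √(0.75·0.25/231) = 0.028490.
z = (−)0.011904/0.028490 = -0.418.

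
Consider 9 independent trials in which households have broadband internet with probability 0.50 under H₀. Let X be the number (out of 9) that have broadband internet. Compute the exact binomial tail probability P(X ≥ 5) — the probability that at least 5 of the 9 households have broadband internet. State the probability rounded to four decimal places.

X is binomial with n = 9 and p = 0.50.
P(X ≥ 5) = Σ_{j=5}^{9} C(9,j)·0.50^j·0.50^{9−j}.
= 0.246094 + 0.164062 + 0.070312 + 0.017578 + 0.001953 = 0.5000.

P = 0.5000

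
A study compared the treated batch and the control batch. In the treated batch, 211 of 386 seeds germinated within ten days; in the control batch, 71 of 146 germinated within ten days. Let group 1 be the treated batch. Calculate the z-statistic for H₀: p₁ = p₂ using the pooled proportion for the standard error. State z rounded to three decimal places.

p̂₁ = 211/386 = 0.54663, p̂₂ = 71/146 = 0.48630.
Pooling: p̂ = 282/532 = 0.53008.
Pooled SE = √[0.2490955·0.00943999] ≈ 0.048492.
z = (p̂₁ − p̂₂)/SE = (0.54663 − 0.48630)/0.048492 = 0.06033/0.048492 = 1.244.

z = 1.244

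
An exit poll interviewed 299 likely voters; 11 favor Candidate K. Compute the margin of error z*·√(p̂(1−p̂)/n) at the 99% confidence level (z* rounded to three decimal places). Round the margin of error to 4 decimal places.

ME = 0.0280

Sample proportion p̂ = 11/299 = 0.03679.
Standard error of p̂: √(0.035436/299) = √0.000118515 = 0.010886.
The 99% critical value is z* = 2.576.
So ME = 0.0280.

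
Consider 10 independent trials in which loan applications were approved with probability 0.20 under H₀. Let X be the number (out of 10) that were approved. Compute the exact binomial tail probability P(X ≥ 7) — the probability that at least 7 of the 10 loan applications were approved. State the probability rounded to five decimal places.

X ~ Binomial(n=10, p=0.20).
P(X ≥ 7) = C(10,7)·0.20^7·0.80^3 + C(10,8)·0.20^8·0.80^2 + C(10,9)·0.20^9·0.80^1 + C(10,10)·0.20^10·0.80^0.
= 0.000786 + 0.000074 + 0.000004 + 0.000000 = 0.00086.

P = 0.00086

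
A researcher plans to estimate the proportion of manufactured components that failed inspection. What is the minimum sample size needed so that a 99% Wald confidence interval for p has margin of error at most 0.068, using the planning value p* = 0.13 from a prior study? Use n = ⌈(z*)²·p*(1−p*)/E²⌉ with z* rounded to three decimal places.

The 99% critical value is z* = 2.576.
p*(1−p*) = 0.1131.
Required n before rounding: 6.635776 × 0.1131 / 0.068² = 162.307.
⌈162.307⌉ = 163.

n = 163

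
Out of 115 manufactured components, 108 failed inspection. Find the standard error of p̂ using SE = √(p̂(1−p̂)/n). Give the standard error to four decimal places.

p̂ = 108/115 = 0.93913.
p̂(1−p̂) = 0.057165.
SE = √(0.057165/115) = √0.000497087 = 0.0223.

SE = 0.0223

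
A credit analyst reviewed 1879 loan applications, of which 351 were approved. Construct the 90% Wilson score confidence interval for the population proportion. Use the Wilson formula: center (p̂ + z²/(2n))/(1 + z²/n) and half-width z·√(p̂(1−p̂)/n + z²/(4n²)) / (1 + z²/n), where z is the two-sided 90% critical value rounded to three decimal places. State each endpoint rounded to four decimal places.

Here p̂ = 351/1879 = 0.18680 and z = 1.645 (z² = 2.706025).
1 + z²/n = 1.001440.
Center = (0.18680 + 0.000720)/1.001440 = 0.18725.
Radicand: p̂(1−p̂)/n + z²/(4n²) = 0.000080844 + 0.000000192 = 0.000081036.
Half-width = 1.645·√0.000081036/1.001440 = 0.01479.
So the interval runs from 0.1725 to 0.2020.

(0.1725, 0.2020)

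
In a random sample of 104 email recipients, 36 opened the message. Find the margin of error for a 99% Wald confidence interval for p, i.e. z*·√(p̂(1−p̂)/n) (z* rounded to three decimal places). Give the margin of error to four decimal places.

With x = 36 successes in n = 104, p̂ = 0.34615.
Standard error of p̂: √(0.226331/104) = √0.002176263 = 0.046650.
z* = 2.576 at the 99% level.
ME = 2.576·0.046650 = 0.1202.

ME = 0.1202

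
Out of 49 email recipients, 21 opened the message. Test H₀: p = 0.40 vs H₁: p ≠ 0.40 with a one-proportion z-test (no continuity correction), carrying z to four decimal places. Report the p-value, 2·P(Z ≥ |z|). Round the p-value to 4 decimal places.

p-value = 0.6831

With x = 21 successes in n = 49, p̂ = 0.42857.
Null standard error: √(0.40·0.60/49) = √0.004897959 = 0.069985.
Test statistic (full precision, shown to 4 dp): z = (21/49 − 0.40)/SE₀ ≈ 0.4082.
From the standard normal, 2·P(Z ≥ |z|) = 0.6831.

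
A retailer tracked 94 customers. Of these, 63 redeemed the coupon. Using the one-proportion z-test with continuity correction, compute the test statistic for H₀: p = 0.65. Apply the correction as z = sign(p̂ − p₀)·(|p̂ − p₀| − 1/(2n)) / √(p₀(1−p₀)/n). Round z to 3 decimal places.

z = 0.303

Sample proportion p̂ = 63/94 = 0.67021. p̂ − p₀ = 0.020213.
Continuity correction 1/(2n) = 1/188 = 0.005319.
Corrected numerator: |0.020213| − 0.005319 = 0.014894.
SE₀ = √(0.65·0.35/94) = 0.049196.
z = +0.014894/0.049196 = 0.303.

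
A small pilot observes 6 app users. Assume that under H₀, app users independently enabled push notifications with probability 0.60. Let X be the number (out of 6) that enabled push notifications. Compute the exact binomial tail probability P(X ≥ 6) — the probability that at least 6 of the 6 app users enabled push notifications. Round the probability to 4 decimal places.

P = 0.0467

X is binomial with n = 6 and p = 0.60.
P(X ≥ 6) = C(6,6)·0.60^6·0.40^0.
= 0.046656 = 0.0467.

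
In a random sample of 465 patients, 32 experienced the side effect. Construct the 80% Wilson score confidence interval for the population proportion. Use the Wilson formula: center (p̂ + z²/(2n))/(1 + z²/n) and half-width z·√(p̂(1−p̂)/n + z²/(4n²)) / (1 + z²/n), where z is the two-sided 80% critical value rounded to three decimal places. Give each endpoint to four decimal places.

Here p̂ = 32/465 = 0.06882 and z = 1.282 (z² = 1.643524).
Denominator 1 + z²/n = 1 + 1.643524/465 = 1.003534.
Center = (0.06882 + 0.001767)/1.003534 = 0.07034.
Radicand: p̂(1−p̂)/n + z²/(4n²) = 0.000137809 + 0.000001900 = 0.000139709.
Half-width = 1.282·√0.000139709/1.003534 = 0.01510.
Interval: 0.07034 ± 0.01510 → (0.0552, 0.0854).

(0.0552, 0.0854)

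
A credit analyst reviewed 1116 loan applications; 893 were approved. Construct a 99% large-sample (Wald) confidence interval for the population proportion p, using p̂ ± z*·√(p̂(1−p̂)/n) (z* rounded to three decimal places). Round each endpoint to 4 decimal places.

Sample proportion p̂ = 893/1116 = 0.80018.
SE = √(p̂(1−p̂)/n) = √(0.159892/1116) = 0.011970.
z* = 2.576 at the 99% level.
Margin of error: 2.576 × 0.011970 = 0.03083.
Interval: 0.80018 ± 0.03083 → (0.7693, 0.8310).

(0.7693, 0.8310)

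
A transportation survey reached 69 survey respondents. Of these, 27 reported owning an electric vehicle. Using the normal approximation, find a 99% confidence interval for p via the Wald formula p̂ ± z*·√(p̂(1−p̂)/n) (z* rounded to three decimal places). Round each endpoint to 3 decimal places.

p̂ = 27/69 = 0.39130.
Standard error of p̂: √(0.238185/69) = √0.003451960 = 0.058753.
For 99% confidence, z* = 2.576.
Margin of error: 2.576 × 0.058753 = 0.15135.
CI: 0.39130 ± 0.15135 = (0.240, 0.543).

(0.240, 0.543)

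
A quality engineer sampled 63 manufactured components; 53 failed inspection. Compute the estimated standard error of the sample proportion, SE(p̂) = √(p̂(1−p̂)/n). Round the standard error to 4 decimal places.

The sample proportion is 53/63 = 0.84127.
p̂(1−p̂) = 0.133535.
Dividing by n and taking the root: √0.002119603 = 0.0460.

SE = 0.0460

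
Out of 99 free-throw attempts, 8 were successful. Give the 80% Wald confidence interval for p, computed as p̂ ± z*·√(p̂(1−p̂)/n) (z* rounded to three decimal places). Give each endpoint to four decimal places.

With x = 8 successes in n = 99, p̂ = 0.08081.
Standard error of p̂: √(0.074278/99) = √0.000750284 = 0.027391.
For 80% confidence, z* = 1.282.
Margin of error: 1.282 × 0.027391 = 0.03512.
So the interval runs from 0.0457 to 0.1159.

(0.0457, 0.1159)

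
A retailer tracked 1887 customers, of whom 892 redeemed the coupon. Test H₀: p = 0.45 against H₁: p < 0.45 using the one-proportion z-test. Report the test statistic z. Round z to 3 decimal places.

z = 1.983

Sample proportion p̂ = 892/1887 = 0.47271.
SE₀ = √(0.45·0.55/1887) = 0.011453.
Test statistic: z = 0.02271/0.011453 = 1.983.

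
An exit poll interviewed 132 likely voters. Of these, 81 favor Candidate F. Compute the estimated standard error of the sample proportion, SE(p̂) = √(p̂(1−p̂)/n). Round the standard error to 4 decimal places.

SE = 0.0424

With x = 81 successes in n = 132, p̂ = 0.61364.
p̂(1−p̂) = 0.61364·0.38636 = 0.237086.
Dividing by n and taking the root: √0.001796106 = 0.0424.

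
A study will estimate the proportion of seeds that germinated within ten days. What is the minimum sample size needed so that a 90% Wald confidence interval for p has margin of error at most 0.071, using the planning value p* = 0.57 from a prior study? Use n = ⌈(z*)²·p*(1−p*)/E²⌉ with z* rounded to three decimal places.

z* = 1.645 at the 90% level.
p*(1−p*) = 0.57·0.43 = 0.2451.
(z*)²·p*(1−p*)/E² = 2.706025·0.2451/0.005041 = 131.570.
Rounding up, n = 132.

n = 132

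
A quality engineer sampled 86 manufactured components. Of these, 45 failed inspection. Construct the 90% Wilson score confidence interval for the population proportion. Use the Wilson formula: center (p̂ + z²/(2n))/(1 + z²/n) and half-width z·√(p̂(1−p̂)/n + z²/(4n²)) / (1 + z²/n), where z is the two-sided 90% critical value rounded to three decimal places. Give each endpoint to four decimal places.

p̂ = 45/86 = 0.52326; z = 1.645, so z² = 2.706025.
1 + z²/n = 1.031465.
Adjusted center: (0.52326 + z²/(2n))/1.031465 = 0.52255.
Radicand: p̂(1−p̂)/n + z²/(4n²) = 0.002900688 + 0.000091469 = 0.002992157.
Half-width = z·√(radicand)/denom = 1.645·0.054701/1.031465 = 0.08724.
So the interval runs from 0.4353 to 0.6098.

(0.4353, 0.6098)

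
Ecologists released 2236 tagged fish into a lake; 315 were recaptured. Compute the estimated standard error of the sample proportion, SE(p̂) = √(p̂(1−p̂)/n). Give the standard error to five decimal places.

SE = 0.00736

The sample proportion is 315/2236 = 0.14088.
p̂(1−p̂) = 0.14088·0.85912 = 0.121033.
SE = √(0.121033/2236) = 0.00736.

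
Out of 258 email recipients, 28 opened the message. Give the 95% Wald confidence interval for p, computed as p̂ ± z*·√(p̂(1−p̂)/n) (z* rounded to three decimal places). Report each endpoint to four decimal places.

(0.0706, 0.1465)

p̂ = 28/258 = 0.10853.
Standard error of p̂: √(0.096749/258) = √0.000374996 = 0.019365.
The 95% critical value is z* = 1.960.
Margin = 1.960·0.019365 = 0.03796.
CI: 0.10853 ± 0.03796 = (0.0706, 0.1465).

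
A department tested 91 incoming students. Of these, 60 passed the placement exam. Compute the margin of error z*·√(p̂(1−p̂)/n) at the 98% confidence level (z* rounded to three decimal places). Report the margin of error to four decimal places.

p̂ = 60/91 = 0.65934.
Standard error of p̂: √(0.224611/91) = √0.002468248 = 0.049681.
For 98% confidence, z* = 2.326.
So ME = 0.1156.

ME = 0.1156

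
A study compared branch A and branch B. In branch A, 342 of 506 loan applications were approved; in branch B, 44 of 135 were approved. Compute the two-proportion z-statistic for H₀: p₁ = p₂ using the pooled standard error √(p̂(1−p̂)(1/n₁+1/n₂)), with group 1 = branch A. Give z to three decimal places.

Sample proportions: p̂₁ = 342/506 = 0.67589 and p̂₂ = 44/135 = 0.32593.
Pooling: p̂ = 386/641 = 0.60218.
SE = √[p̂(1−p̂)(1/n₁+1/n₂)] = √[0.60218·0.39782·(1/506+1/135)] ≈ 0.047412.
z = 0.34996/0.047412 = 7.381.

z = 7.381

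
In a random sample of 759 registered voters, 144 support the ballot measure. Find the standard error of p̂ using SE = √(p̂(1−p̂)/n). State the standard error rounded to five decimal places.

SE = 0.01423

The sample proportion is 144/759 = 0.18972.
p̂(1−p̂) = 0.153726.
Dividing by n and taking the root: √0.000202538 = 0.01423.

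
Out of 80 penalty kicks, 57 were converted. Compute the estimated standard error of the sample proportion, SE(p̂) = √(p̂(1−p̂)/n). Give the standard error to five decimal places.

With x = 57 successes in n = 80, p̂ = 0.71250.
p̂(1−p̂) = 0.71250·0.28750 = 0.204844.
Dividing by n and taking the root: √0.002560550 = 0.05060.

SE = 0.05060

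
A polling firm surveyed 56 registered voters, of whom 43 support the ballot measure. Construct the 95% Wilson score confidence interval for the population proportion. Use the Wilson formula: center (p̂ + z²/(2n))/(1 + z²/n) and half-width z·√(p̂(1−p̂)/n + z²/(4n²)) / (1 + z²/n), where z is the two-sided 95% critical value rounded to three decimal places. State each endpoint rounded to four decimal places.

Here p̂ = 43/56 = 0.76786 and z = 1.960 (z² = 3.841600).
1 + z²/n = 1.068600.
Adjusted center: (0.76786 + z²/(2n))/1.068600 = 0.75066.
Radicand: p̂(1−p̂)/n + z²/(4n²) = 0.003183081 + 0.000306250 = 0.003489331.
Half-width = 1.960·√0.003489331/1.068600 = 0.10835.
CI: 0.75066 ± 0.10835 = (0.6423, 0.8590).

(0.6423, 0.8590)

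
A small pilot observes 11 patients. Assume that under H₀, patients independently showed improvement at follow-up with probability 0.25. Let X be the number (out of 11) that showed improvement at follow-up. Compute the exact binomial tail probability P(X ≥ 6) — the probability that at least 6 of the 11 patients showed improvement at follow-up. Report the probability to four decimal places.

P = 0.0343

X is binomial with n = 11 and p = 0.25.
P(X ≥ 6) = Σ_{j=6}^{11} C(11,j)·0.25^j·0.75^{11−j}.
= 0.026766 + 0.006373 + 0.001062 + 0.000118 + 0.000008 + 0.000000 = 0.0343.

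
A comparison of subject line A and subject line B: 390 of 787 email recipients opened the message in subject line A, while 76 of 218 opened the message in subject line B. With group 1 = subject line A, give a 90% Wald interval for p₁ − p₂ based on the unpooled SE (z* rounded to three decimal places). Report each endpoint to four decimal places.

p̂₁ = 390/787 = 0.49555, p̂₂ = 76/218 = 0.34862; p̂₁ − p̂₂ = 0.14693.
Unpooled SE = √(p̂₁(1−p̂₁)/n₁ + p̂₂(1−p̂₂)/n₂) = √(0.000317637 + 0.001041676) = 0.036869.
For 90% confidence, z* = 1.645. Margin of error = 0.06065.
CI: 0.14693 ± 0.06065 = (0.0863, 0.2076).

(0.0863, 0.2076)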